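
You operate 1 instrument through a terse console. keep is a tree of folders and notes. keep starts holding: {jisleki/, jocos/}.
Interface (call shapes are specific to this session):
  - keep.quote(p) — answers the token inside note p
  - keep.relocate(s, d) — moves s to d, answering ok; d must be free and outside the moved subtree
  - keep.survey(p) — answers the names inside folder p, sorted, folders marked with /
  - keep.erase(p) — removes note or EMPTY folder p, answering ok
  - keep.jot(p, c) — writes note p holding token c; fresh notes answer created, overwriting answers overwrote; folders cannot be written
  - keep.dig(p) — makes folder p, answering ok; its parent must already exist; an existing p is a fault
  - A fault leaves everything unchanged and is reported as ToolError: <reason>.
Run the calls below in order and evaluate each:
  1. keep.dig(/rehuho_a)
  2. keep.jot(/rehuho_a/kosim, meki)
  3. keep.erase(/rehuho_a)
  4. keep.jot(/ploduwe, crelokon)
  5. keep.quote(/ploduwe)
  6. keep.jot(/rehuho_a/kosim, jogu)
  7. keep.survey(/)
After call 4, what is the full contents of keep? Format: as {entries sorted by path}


Calling keep.dig using /rehuho_a: ok.
Invoking keep.jot using /rehuho_a/kosim, meki, — result: created.
Next I call keep.erase using /rehuho_a, and see ToolError: not empty.
Calling keep.jot using /ploduwe, crelokon, and observe created.
Then keep.quote using /ploduwe, → crelokon.
Then keep.jot using /rehuho_a/kosim, jogu, and see overwrote.
Now I run keep.survey using /, which returns [jisleki/, jocos/, ploduwe, rehuho_a/].

Answer: {jisleki/, jocos/, ploduwe=crelokon, rehuho_a/, rehuho_a/kosim=meki}


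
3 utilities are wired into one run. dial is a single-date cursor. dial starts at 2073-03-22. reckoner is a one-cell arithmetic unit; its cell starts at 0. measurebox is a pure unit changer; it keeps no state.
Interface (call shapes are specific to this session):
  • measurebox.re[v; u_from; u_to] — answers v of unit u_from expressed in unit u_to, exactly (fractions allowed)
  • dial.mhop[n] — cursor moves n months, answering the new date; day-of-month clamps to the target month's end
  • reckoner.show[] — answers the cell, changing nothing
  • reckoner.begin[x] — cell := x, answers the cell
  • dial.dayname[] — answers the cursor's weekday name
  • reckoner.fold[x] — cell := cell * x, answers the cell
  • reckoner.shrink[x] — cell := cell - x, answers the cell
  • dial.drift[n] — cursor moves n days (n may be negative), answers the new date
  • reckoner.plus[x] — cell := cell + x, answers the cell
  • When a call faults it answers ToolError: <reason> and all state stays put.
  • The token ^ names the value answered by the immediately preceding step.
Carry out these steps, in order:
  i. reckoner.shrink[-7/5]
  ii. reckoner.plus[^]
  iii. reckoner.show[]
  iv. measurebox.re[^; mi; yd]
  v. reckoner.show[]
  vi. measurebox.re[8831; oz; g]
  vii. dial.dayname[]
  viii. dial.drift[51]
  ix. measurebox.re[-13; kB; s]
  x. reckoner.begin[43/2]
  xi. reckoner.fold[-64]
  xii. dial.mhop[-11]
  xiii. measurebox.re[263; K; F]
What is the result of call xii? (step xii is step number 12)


Answer: 2072-06-12

Derivation:
% reckoner.shrink -7/5
= 7/5
% reckoner.plus ^
= 14/5
% reckoner.show
= 14/5
% measurebox.re ^ mi yd
= 4928
% reckoner.show
= 14/5
% measurebox.re 8831 oz g
= 400567421947/1600000
% dial.dayname
= Wednesday
% dial.drift 51
= 2073-05-12
% measurebox.re -13 kB s
= ToolError: incompatible units
% reckoner.begin 43/2
= 43/2
% reckoner.fold -64
= -1376
% dial.mhop -11
= 2072-06-12
% measurebox.re 263 K F
= 1373/100


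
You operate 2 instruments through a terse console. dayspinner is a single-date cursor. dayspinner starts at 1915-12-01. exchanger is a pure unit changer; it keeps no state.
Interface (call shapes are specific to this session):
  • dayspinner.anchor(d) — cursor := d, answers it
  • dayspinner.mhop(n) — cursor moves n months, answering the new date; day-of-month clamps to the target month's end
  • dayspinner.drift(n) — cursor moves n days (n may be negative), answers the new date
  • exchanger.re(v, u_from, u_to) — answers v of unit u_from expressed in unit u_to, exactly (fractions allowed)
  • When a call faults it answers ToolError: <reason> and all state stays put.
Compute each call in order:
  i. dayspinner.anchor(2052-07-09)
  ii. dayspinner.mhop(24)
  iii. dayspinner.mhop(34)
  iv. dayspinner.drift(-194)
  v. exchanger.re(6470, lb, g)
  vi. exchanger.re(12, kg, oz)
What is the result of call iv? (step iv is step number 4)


Answer: 2056-10-27

Derivation:
>>> anchor d='2052-07-09'
:: 2052-07-09
>>> mhop n='24'
:: 2054-07-09
>>> mhop n='34'
:: 2057-05-09
>>> drift n='-194'
:: 2056-10-27
>>> re v='6470' u_from='lb' u_to='g'
:: 29347426339/10000
>>> re v='12' u_from='kg' u_to='oz'
:: 19200000000/45359237


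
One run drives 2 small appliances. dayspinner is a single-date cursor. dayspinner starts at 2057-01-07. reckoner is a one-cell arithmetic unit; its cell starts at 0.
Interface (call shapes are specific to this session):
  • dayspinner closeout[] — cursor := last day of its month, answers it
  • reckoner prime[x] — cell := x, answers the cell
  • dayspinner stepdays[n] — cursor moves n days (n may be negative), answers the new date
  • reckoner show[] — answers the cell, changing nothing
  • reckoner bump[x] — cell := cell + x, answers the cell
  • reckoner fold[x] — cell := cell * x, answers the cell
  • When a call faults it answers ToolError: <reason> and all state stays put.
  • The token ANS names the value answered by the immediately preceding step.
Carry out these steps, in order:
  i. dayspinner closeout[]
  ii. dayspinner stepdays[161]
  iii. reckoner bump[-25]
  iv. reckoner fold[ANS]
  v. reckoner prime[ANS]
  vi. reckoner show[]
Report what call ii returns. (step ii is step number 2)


Answer: 2057-07-11

Derivation:
Next I call dayspinner closeout(), and see 2057-01-31.
I invoke dayspinner stepdays on 161, yielding 2057-07-11.
Using reckoner bump on -25, and observe -25.
I run reckoner fold on ANS, — result: 625.
I try reckoner prime on ANS, and see 625.
Invoking reckoner show(), and get 625.


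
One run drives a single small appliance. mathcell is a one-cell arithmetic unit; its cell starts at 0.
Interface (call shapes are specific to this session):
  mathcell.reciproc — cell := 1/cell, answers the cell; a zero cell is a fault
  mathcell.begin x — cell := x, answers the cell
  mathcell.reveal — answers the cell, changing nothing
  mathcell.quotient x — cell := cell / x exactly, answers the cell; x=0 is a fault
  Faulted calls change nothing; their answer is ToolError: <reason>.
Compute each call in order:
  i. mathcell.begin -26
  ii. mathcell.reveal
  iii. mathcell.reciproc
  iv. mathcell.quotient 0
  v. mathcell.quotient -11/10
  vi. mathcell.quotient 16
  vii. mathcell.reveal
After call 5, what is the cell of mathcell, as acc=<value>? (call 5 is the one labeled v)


Answer: acc=5/143

Derivation:
Then begin on x→-26, — result: -26.
I try reveal(), → -26.
Next I call reciproc(): -1/26.
Next I call quotient on x→0, and observe ToolError: division by zero.
I call quotient on x→-11/10, giving 5/143.
Then quotient on x→16, and get 5/2288.
I try reveal(), and observe 5/2288.


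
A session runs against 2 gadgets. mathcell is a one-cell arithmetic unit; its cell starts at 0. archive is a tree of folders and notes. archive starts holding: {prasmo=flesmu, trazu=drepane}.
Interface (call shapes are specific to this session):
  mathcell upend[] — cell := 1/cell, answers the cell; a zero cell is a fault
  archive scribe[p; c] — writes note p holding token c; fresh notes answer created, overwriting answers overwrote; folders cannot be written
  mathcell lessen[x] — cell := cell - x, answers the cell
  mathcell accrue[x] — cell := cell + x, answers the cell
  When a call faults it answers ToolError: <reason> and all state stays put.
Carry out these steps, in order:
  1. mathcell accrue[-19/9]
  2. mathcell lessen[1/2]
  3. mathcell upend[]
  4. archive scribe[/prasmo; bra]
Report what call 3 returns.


I try mathcell accrue on x→-19/9, which returns -19/9.
I use mathcell lessen on x→1/2, — result: -47/18.
I use mathcell upend, → -18/47.
Next I call archive scribe on p→/prasmo, c→bra, — result: overwrote.

Answer: -18/47


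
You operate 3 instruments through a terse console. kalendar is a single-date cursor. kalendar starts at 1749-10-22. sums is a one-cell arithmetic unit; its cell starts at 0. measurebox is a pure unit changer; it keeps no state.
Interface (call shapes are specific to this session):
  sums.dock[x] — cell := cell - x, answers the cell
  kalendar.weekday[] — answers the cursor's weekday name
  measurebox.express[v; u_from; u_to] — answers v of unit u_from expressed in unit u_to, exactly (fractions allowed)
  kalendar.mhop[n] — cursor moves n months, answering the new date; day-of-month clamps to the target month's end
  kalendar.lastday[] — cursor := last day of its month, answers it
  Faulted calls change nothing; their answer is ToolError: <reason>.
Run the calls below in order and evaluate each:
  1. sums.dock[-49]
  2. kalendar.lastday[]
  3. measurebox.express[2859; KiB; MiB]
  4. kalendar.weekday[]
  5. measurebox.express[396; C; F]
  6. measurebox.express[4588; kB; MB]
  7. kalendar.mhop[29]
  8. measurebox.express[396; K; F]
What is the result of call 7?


Answer: 1752-03-31

Derivation:
# dock(x: -49) => 49
# lastday() => 1749-10-31
# express(v: 2859, u_from: KiB, u_to: MiB) => 2859/1024
# weekday() => Friday
# express(v: 396, u_from: C, u_to: F) => 3724/5
# express(v: 4588, u_from: kB, u_to: MB) => 1147/250
# mhop(n: 29) => 1752-03-31
# express(v: 396, u_from: K, u_to: F) => 25313/100


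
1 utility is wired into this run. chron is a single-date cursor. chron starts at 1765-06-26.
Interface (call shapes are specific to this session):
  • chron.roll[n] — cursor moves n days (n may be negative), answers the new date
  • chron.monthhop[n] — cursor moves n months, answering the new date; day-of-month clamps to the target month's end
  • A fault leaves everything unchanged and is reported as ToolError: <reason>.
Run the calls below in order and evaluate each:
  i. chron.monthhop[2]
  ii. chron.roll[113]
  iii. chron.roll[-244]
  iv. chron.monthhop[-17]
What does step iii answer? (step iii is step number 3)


> chron.monthhop 2
:: 1765-08-26
> chron.roll 113
:: 1765-12-17
> chron.roll -244
:: 1765-04-17
> chron.monthhop -17
:: 1763-11-17

Answer: 1765-04-17


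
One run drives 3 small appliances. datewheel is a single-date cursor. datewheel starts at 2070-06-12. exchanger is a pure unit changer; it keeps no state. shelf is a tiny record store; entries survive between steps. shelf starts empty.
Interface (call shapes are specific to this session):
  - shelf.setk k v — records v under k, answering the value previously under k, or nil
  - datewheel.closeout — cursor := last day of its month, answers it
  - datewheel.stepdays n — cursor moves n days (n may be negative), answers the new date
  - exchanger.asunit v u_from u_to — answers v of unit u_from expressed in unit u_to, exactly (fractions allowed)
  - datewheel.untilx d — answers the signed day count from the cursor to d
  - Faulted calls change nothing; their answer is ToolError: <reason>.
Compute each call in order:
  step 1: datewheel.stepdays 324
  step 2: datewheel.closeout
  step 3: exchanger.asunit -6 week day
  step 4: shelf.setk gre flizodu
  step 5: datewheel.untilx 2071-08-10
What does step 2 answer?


Answer: 2071-05-31

Derivation:
# stepdays(324) ~> 2071-05-02
# closeout() ~> 2071-05-31
# asunit(-6, week, day) ~> -42
# setk(gre, flizodu) ~> nil
# untilx(2071-08-10) ~> 71


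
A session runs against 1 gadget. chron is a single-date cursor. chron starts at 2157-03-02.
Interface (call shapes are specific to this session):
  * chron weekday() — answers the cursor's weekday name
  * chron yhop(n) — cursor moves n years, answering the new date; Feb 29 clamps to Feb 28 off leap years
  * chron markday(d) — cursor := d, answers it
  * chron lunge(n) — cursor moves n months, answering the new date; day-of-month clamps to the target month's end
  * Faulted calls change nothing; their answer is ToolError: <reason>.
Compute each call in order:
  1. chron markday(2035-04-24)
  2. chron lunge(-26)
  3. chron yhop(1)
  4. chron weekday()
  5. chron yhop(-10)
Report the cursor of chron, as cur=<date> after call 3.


Answer: cur=2034-02-24

Derivation:
==> chron markday(d→2035-04-24)
<== 2035-04-24
==> chron lunge(n→-26)
<== 2033-02-24
==> chron yhop(n→1)
<== 2034-02-24
==> chron weekday()
<== Friday
==> chron yhop(n→-10)
<== 2024-02-24


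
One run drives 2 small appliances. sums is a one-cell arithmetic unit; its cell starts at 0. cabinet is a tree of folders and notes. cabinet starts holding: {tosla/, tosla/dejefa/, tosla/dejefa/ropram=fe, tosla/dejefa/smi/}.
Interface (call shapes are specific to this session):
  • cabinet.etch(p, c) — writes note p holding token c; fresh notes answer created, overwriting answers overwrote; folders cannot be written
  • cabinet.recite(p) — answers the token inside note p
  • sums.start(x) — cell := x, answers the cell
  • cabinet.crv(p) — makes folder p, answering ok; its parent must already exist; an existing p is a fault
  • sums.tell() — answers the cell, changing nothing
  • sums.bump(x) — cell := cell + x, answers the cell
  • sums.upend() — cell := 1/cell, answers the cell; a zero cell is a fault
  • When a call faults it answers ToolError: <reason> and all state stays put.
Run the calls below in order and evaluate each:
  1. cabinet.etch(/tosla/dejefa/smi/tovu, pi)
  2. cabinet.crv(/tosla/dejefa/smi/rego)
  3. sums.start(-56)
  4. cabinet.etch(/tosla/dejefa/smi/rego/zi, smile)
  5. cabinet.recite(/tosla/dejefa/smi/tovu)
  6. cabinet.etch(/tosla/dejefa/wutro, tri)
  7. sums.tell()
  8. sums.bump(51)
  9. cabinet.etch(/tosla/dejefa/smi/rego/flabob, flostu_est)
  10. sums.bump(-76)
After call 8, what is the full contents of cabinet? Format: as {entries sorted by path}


;; 1. etch(p: /tosla/dejefa/smi/tovu, c: pi) ~> created
;; 2. crv(p: /tosla/dejefa/smi/rego) ~> ok
;; 3. start(x: -56) ~> -56
;; 4. etch(p: /tosla/dejefa/smi/rego/zi, c: smile) ~> created
;; 5. recite(p: /tosla/dejefa/smi/tovu) ~> pi
;; 6. etch(p: /tosla/dejefa/wutro, c: tri) ~> created
;; 7. tell() ~> -56
;; 8. bump(x: 51) ~> -5
;; 9. etch(p: /tosla/dejefa/smi/rego/flabob, c: flostu_est) ~> created
;; 10. bump(x: -76) ~> -81

Answer: {tosla/, tosla/dejefa/, tosla/dejefa/ropram=fe, tosla/dejefa/smi/, tosla/dejefa/smi/rego/, tosla/dejefa/smi/rego/zi=smile, tosla/dejefa/smi/tovu=pi, tosla/dejefa/wutro=tri}


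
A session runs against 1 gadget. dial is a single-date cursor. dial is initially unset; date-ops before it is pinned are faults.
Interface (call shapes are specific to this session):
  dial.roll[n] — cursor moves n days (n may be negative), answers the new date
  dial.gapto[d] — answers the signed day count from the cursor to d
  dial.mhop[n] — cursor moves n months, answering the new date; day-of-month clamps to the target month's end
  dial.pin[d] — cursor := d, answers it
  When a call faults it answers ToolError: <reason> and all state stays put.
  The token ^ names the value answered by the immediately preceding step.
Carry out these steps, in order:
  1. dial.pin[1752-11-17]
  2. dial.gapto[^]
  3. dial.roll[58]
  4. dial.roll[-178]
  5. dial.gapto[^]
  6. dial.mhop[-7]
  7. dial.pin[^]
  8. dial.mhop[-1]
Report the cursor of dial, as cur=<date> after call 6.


Answer: cur=1751-12-20

Derivation:
>> dial.pin(d: 1752-11-17)
<< 1752-11-17
>> dial.gapto(d: ^)
<< 0
>> dial.roll(n: 58)
<< 1753-01-14
>> dial.roll(n: -178)
<< 1752-07-20
>> dial.gapto(d: ^)
<< 0
>> dial.mhop(n: -7)
<< 1751-12-20
>> dial.pin(d: ^)
<< 1751-12-20
>> dial.mhop(n: -1)
<< 1751-11-20


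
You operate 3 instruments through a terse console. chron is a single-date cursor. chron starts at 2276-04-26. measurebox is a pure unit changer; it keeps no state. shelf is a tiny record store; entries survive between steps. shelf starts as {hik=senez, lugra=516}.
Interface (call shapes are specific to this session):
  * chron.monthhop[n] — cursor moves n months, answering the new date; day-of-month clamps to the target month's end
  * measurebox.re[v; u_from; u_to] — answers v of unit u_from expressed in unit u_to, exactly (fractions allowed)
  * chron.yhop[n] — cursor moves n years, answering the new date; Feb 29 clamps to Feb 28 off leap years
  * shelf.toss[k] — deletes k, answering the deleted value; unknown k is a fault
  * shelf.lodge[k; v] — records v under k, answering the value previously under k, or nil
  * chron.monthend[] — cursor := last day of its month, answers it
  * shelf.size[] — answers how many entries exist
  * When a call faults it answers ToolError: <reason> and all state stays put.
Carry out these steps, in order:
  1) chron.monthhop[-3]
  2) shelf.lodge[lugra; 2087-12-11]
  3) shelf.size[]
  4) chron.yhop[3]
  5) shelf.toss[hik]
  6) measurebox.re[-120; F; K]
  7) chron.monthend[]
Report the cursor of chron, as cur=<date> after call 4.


Step: chron.monthhop[n=-3]
Result: 2276-01-26
Step: shelf.lodge[k=lugra; v=2087-12-11]
Result: 516
Step: shelf.size[]
Result: 2
Step: chron.yhop[n=3]
Result: 2279-01-26
Step: shelf.toss[k=hik]
Result: senez
Step: measurebox.re[v=-120; u_from=F; u_to=K]
Result: 33967/180
Step: chron.monthend[]
Result: 2279-01-31

Answer: cur=2279-01-26


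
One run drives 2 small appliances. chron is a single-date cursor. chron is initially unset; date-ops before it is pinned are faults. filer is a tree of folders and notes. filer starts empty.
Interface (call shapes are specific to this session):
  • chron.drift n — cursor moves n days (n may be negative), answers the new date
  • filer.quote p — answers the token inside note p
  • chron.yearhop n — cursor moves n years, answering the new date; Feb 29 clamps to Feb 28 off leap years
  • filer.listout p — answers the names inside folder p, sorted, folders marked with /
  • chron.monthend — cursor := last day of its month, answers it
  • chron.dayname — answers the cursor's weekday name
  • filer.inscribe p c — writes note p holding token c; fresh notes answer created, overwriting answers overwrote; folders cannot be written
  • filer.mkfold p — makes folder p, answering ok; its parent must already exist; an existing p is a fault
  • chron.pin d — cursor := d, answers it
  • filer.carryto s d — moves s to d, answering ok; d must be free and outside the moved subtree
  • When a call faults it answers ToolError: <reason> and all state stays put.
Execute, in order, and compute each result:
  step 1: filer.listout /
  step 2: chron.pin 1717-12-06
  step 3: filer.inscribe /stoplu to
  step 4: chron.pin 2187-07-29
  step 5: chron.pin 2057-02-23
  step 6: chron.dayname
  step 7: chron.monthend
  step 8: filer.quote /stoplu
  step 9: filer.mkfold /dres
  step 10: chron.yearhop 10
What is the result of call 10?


·→ listout(p='/')
·← []
·→ pin(d='1717-12-06')
·← 1717-12-06
·→ inscribe(p='/stoplu', c='to')
·← created
·→ pin(d='2187-07-29')
·← 2187-07-29
·→ pin(d='2057-02-23')
·← 2057-02-23
·→ dayname()
·← Friday
·→ monthend()
·← 2057-02-28
·→ quote(p='/stoplu')
·← to
·→ mkfold(p='/dres')
·← ok
·→ yearhop(n='10')
·← 2067-02-28

Answer: 2067-02-28


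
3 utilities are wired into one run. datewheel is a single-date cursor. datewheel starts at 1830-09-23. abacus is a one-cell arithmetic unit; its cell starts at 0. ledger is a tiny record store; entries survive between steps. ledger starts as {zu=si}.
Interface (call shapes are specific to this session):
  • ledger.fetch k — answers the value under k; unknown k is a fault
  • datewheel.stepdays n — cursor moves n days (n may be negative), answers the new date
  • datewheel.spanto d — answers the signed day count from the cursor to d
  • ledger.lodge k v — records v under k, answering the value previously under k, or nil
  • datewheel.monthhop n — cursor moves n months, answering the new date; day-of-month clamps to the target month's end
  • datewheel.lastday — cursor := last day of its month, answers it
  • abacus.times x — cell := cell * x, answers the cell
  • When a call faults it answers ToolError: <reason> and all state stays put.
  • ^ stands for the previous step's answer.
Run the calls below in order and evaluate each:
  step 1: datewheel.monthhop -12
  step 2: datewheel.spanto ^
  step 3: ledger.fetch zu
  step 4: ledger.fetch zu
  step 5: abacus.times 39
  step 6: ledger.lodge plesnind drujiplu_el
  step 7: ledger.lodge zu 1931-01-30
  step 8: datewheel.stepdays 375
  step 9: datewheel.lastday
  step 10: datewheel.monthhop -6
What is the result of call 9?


Do: monthhop[n: -12]
See: 1829-09-23
Do: spanto[d: ^]
See: 0
Do: fetch[k: zu]
See: si
Do: fetch[k: zu]
See: si
Do: times[x: 39]
See: 0
Do: lodge[k: plesnind; v: drujiplu_el]
See: nil
Do: lodge[k: zu; v: 1931-01-30]
See: si
Do: stepdays[n: 375]
See: 1830-10-03
Do: lastday[]
See: 1830-10-31
Do: monthhop[n: -6]
See: 1830-04-30

Answer: 1830-10-31


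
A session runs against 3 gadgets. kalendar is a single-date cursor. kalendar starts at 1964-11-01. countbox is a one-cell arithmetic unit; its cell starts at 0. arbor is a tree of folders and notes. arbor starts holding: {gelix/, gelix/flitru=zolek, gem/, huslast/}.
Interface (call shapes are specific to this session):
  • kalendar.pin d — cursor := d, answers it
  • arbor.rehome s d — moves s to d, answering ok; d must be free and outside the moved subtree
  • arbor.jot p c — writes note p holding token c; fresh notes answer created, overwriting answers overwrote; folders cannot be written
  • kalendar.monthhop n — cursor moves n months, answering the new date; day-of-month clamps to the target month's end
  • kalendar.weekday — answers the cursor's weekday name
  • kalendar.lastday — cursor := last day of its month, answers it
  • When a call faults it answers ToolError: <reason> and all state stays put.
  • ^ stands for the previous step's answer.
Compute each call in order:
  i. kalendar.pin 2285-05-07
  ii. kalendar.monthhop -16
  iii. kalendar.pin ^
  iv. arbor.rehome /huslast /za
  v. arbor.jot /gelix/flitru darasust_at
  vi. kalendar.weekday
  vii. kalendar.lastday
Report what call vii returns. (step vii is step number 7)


# 1. kalendar.pin(d=2285-05-07) -> 2285-05-07
# 2. kalendar.monthhop(n=-16) -> 2284-01-07
# 3. kalendar.pin(d=^) -> 2284-01-07
# 4. arbor.rehome(s=/huslast, d=/za) -> ok
# 5. arbor.jot(p=/gelix/flitru, c=darasust_at) -> overwrote
# 6. kalendar.weekday() -> Monday
# 7. kalendar.lastday() -> 2284-01-31

Answer: 2284-01-31


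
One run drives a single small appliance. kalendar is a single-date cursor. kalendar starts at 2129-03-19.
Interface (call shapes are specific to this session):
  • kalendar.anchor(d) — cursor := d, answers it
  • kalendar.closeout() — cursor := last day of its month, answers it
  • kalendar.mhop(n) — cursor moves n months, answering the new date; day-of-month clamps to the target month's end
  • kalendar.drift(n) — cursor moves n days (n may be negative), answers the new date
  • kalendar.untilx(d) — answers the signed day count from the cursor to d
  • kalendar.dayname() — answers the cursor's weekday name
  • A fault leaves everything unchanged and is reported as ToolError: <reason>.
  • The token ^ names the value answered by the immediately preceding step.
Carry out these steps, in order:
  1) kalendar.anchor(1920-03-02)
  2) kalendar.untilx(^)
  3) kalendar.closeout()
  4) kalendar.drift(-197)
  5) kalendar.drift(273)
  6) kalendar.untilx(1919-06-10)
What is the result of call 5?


Answer: 1920-06-15

Derivation:
> kalendar.anchor d: 1920-03-02
[out] 1920-03-02
> kalendar.untilx d: ^
[out] 0
> kalendar.closeout
[out] 1920-03-31
> kalendar.drift n: -197
[out] 1919-09-16
> kalendar.drift n: 273
[out] 1920-06-15
> kalendar.untilx d: 1919-06-10
[out] -371


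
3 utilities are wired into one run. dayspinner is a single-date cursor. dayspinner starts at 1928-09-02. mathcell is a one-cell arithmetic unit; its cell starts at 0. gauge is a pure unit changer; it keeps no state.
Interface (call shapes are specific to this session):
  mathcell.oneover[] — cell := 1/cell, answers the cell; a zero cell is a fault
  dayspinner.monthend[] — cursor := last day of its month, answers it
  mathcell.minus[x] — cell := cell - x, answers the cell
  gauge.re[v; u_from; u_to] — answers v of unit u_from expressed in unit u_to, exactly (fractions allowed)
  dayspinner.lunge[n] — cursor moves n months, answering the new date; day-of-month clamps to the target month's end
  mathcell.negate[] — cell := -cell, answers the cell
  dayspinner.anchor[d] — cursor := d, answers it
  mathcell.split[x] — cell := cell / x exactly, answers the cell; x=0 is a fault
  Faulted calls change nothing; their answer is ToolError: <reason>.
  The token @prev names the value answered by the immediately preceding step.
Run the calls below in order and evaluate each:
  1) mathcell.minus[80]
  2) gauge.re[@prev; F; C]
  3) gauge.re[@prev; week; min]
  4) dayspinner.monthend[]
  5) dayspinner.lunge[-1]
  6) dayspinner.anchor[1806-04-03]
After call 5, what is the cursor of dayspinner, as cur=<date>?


Do: minus[x=80]
See: -80
Do: re[v=@prev; u_from=F; u_to=C]
See: -560/9
Do: re[v=@prev; u_from=week; u_to=min]
See: -627200
Do: monthend[]
See: 1928-09-30
Do: lunge[n=-1]
See: 1928-08-30
Do: anchor[d=1806-04-03]
See: 1806-04-03

Answer: cur=1928-08-30


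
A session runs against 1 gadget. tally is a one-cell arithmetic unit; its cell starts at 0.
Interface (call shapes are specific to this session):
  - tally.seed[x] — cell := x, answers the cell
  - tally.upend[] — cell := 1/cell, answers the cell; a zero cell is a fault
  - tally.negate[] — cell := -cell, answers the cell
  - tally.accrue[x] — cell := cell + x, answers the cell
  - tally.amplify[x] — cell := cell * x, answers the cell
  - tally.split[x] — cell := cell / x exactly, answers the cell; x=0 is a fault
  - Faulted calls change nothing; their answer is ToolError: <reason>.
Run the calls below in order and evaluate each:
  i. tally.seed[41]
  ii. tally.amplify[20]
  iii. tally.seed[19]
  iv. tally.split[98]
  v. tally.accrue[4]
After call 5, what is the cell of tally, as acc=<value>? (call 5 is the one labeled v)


Answer: acc=411/98

Derivation:
$ tally.seed x=41
:: 41
$ tally.amplify x=20
:: 820
$ tally.seed x=19
:: 19
$ tally.split x=98
:: 19/98
$ tally.accrue x=4
:: 411/98


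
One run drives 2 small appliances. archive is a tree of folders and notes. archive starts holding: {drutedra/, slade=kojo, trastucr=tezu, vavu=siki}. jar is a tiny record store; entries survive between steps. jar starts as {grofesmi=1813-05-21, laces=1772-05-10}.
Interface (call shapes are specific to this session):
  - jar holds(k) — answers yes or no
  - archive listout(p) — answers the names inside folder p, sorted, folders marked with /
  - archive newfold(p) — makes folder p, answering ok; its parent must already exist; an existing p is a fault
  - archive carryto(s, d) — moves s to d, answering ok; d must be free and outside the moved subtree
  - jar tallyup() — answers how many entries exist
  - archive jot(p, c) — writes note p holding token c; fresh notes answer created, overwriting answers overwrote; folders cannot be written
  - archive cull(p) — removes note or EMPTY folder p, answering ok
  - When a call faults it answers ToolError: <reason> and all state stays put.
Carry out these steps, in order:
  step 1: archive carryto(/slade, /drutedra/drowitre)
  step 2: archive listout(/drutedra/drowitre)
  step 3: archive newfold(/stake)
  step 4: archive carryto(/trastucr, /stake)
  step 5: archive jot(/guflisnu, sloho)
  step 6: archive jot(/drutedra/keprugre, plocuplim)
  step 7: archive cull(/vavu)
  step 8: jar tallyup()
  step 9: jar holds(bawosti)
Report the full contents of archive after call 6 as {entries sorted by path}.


CALL archive carryto[/slade; /drutedra/drowitre]
RET  ok
CALL archive listout[/drutedra/drowitre]
RET  ToolError: not a directory
CALL archive newfold[/stake]
RET  ok
CALL archive carryto[/trastucr; /stake]
RET  ToolError: exists
CALL archive jot[/guflisnu; sloho]
RET  created
CALL archive jot[/drutedra/keprugre; plocuplim]
RET  created
CALL archive cull[/vavu]
RET  ok
CALL jar tallyup[]
RET  2
CALL jar holds[bawosti]
RET  no

Answer: {drutedra/, drutedra/drowitre=kojo, drutedra/keprugre=plocuplim, guflisnu=sloho, stake/, trastucr=tezu, vavu=siki}


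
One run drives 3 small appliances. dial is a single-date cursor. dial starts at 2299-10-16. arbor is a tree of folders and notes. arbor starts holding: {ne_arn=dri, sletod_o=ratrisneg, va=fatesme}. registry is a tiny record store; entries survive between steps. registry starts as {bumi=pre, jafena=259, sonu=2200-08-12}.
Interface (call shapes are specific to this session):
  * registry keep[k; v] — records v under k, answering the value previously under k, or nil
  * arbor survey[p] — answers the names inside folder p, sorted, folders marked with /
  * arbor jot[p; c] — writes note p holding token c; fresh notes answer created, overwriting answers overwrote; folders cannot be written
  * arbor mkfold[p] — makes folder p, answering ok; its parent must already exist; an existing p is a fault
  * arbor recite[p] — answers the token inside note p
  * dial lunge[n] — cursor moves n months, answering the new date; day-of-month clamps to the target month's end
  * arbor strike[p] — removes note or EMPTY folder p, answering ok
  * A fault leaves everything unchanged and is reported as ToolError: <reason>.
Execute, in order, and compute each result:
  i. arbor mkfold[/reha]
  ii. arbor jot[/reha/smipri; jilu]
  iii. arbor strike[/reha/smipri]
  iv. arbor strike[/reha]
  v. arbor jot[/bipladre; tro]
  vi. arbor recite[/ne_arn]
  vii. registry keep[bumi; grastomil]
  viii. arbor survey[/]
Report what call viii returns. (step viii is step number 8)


Answer: [bipladre, ne_arn, sletod_o, va]

Derivation:
Do: arbor mkfold[p→/reha]
See: ok
Do: arbor jot[p→/reha/smipri; c→jilu]
See: created
Do: arbor strike[p→/reha/smipri]
See: ok
Do: arbor strike[p→/reha]
See: ok
Do: arbor jot[p→/bipladre; c→tro]
See: created
Do: arbor recite[p→/ne_arn]
See: dri
Do: registry keep[k→bumi; v→grastomil]
See: pre
Do: arbor survey[p→/]
See: [bipladre, ne_arn, sletod_o, va]


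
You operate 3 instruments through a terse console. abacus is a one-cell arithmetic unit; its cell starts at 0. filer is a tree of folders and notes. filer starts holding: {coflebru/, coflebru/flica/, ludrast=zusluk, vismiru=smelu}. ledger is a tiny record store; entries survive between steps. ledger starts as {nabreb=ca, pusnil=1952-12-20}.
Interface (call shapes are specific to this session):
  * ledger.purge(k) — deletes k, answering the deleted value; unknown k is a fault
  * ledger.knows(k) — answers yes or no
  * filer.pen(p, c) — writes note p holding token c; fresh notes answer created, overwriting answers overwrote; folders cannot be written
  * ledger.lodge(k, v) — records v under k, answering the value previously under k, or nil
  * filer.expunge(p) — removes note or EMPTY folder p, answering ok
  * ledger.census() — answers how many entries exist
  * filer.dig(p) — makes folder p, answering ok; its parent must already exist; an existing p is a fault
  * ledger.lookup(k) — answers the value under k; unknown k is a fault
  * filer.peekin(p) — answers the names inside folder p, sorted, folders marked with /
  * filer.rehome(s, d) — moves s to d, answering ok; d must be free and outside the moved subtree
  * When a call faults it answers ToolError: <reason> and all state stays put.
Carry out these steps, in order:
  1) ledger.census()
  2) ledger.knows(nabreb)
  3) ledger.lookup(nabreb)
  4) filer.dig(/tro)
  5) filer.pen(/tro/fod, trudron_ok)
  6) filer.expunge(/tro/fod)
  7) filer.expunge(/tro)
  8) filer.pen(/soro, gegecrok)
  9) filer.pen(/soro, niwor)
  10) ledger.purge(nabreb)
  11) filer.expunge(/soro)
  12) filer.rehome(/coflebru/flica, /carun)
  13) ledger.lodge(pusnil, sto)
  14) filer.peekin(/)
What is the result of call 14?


Answer: [carun/, coflebru/, ludrast, vismiru]

Derivation:
;; 1. ledger.census() == 2
;; 2. ledger.knows(k=nabreb) == yes
;; 3. ledger.lookup(k=nabreb) == ca
;; 4. filer.dig(p=/tro) == ok
;; 5. filer.pen(p=/tro/fod, c=trudron_ok) == created
;; 6. filer.expunge(p=/tro/fod) == ok
;; 7. filer.expunge(p=/tro) == ok
;; 8. filer.pen(p=/soro, c=gegecrok) == created
;; 9. filer.pen(p=/soro, c=niwor) == overwrote
;; 10. ledger.purge(k=nabreb) == ca
;; 11. filer.expunge(p=/soro) == ok
;; 12. filer.rehome(s=/coflebru/flica, d=/carun) == ok
;; 13. ledger.lodge(k=pusnil, v=sto) == 1952-12-20
;; 14. filer.peekin(p=/) == [carun/, coflebru/, ludrast, vismiru]


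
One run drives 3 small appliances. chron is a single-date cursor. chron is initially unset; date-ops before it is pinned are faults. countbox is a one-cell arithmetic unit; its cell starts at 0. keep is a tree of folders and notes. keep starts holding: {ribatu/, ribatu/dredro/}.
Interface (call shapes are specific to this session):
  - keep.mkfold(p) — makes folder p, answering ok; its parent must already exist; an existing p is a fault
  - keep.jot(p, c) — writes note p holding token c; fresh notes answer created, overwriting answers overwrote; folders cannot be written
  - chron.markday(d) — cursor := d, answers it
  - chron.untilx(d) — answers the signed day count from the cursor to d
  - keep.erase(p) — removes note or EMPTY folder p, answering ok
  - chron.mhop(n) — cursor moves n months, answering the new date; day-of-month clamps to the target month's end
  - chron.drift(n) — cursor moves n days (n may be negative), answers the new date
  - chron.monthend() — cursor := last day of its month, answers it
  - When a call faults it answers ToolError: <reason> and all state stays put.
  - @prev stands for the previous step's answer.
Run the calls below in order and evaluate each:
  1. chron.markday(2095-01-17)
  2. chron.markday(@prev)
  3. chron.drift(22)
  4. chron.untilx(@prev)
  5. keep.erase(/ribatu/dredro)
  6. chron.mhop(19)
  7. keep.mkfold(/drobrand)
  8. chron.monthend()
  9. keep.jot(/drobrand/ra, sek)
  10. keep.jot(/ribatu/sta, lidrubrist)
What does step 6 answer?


Answer: 2096-09-08

Derivation:
Step: chron.markday[d: 2095-01-17]
Result: 2095-01-17
Step: chron.markday[d: @prev]
Result: 2095-01-17
Step: chron.drift[n: 22]
Result: 2095-02-08
Step: chron.untilx[d: @prev]
Result: 0
Step: keep.erase[p: /ribatu/dredro]
Result: ok
Step: chron.mhop[n: 19]
Result: 2096-09-08
Step: keep.mkfold[p: /drobrand]
Result: ok
Step: chron.monthend[]
Result: 2096-09-30
Step: keep.jot[p: /drobrand/ra; c: sek]
Result: created
Step: keep.jot[p: /ribatu/sta; c: lidrubrist]
Result: created


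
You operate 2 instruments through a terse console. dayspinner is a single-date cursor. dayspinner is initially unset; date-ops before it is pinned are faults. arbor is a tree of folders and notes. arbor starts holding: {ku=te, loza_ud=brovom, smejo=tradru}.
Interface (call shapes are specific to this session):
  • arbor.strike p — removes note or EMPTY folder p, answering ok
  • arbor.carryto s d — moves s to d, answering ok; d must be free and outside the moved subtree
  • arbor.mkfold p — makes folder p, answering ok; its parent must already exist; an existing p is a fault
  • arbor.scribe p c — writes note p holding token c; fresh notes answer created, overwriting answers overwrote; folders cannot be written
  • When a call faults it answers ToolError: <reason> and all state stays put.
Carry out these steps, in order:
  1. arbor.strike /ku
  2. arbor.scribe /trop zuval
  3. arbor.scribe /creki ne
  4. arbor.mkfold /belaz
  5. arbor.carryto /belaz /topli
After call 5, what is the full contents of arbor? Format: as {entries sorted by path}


Answer: {creki=ne, loza_ud=brovom, smejo=tradru, topli/, trop=zuval}

Derivation:
Step: strike[p='/ku']
Result: ok
Step: scribe[p='/trop'; c='zuval']
Result: created
Step: scribe[p='/creki'; c='ne']
Result: created
Step: mkfold[p='/belaz']
Result: ok
Step: carryto[s='/belaz'; d='/topli']
Result: ok


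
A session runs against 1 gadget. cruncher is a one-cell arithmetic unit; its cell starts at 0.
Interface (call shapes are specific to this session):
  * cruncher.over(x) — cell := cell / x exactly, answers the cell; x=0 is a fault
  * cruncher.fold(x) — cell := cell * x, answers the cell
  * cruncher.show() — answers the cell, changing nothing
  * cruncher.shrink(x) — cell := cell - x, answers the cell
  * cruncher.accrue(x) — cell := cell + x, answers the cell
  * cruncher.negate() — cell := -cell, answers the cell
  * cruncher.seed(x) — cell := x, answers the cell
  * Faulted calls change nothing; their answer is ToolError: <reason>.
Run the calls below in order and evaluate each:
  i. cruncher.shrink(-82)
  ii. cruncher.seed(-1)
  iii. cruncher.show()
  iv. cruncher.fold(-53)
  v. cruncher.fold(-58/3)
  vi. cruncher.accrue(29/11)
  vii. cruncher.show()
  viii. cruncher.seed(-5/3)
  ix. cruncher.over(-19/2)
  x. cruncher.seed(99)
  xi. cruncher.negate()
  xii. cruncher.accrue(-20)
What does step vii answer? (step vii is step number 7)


Answer: -33727/33

Derivation:
~$ cruncher.shrink x=-82
= 82
~$ cruncher.seed x=-1
= -1
~$ cruncher.show
= -1
~$ cruncher.fold x=-53
= 53
~$ cruncher.fold x=-58/3
= -3074/3
~$ cruncher.accrue x=29/11
= -33727/33
~$ cruncher.show
= -33727/33
~$ cruncher.seed x=-5/3
= -5/3
~$ cruncher.over x=-19/2
= 10/57
~$ cruncher.seed x=99
= 99
~$ cruncher.negate
= -99
~$ cruncher.accrue x=-20
= -119


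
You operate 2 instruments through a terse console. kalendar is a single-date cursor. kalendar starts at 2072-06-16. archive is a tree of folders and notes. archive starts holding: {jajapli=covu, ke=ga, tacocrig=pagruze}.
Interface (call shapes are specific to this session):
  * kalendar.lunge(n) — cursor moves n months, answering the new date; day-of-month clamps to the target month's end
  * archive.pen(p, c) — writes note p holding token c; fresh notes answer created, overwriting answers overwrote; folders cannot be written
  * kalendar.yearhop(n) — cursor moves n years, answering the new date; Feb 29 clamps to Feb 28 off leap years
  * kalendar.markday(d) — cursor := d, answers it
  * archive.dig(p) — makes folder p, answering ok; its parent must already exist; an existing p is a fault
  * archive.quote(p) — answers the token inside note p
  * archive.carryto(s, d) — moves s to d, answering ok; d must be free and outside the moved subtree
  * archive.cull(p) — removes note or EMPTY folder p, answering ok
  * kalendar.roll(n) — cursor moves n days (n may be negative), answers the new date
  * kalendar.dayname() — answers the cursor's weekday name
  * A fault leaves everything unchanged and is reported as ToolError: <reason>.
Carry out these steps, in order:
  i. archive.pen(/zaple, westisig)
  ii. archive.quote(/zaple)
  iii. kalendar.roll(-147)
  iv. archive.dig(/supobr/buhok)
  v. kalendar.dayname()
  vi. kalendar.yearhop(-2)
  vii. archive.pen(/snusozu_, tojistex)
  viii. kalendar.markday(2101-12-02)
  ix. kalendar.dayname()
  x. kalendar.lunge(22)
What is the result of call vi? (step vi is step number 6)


Answer: 2070-01-21

Derivation:
~$ archive.pen /zaple westisig
:: created
~$ archive.quote /zaple
:: westisig
~$ kalendar.roll -147
:: 2072-01-21
~$ archive.dig /supobr/buhok
:: ToolError: no parent
~$ kalendar.dayname
:: Thursday
~$ kalendar.yearhop -2
:: 2070-01-21
~$ archive.pen /snusozu_ tojistex
:: created
~$ kalendar.markday 2101-12-02
:: 2101-12-02
~$ kalendar.dayname
:: Friday
~$ kalendar.lunge 22
:: 2103-10-02


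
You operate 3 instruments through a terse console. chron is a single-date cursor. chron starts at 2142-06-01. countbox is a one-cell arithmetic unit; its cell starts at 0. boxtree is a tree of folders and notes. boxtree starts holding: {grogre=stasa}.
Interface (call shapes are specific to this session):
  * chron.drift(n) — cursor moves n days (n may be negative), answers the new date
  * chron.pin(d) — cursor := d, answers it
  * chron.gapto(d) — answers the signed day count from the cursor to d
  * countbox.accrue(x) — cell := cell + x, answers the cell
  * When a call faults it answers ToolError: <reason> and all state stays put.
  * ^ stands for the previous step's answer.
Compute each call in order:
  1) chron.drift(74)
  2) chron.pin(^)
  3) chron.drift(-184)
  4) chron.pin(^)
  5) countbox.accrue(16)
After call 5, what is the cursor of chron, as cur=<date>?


Answer: cur=2142-02-11

Derivation:
Step: chron.drift[74]
Result: 2142-08-14
Step: chron.pin[^]
Result: 2142-08-14
Step: chron.drift[-184]
Result: 2142-02-11
Step: chron.pin[^]
Result: 2142-02-11
Step: countbox.accrue[16]
Result: 16
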